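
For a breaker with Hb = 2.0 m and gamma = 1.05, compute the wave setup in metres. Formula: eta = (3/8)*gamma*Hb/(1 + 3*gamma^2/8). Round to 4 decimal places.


eta = (3/8) * gamma * Hb / (1 + 3*gamma^2/8)
Numerator = (3/8) * 1.05 * 2.0 = 0.787500
Denominator = 1 + 3*1.05^2/8 = 1 + 0.413438 = 1.413438
eta = 0.787500 / 1.413438
eta = 0.5572 m

0.5572


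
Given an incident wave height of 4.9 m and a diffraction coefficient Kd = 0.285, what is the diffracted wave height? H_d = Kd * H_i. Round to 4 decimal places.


H_d = Kd * H_i
H_d = 0.285 * 4.9
H_d = 1.3965 m

1.3965


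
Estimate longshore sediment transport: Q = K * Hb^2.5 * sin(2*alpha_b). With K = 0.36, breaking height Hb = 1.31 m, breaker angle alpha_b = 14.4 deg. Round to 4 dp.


Q = K * Hb^2.5 * sin(2 * alpha_b)
Hb^2.5 = 1.31^2.5 = 1.964166
sin(2 * 14.4) = sin(28.8) = 0.481754
Q = 0.36 * 1.964166 * 0.481754
Q = 0.3406 m^3/s

0.3406


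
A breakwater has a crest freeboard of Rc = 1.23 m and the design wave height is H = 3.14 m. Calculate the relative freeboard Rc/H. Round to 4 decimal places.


Relative freeboard = Rc / H
= 1.23 / 3.14
= 0.3917

0.3917


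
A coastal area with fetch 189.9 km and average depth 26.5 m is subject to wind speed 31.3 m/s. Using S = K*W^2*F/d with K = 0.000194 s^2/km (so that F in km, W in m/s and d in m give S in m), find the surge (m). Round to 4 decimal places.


S = K * W^2 * F / d
W^2 = 31.3^2 = 979.69
S = 0.000194 * 979.69 * 189.9 / 26.5
Numerator = 0.000194 * 979.69 * 189.9 = 36.092367
S = 36.092367 / 26.5 = 1.3620 m

1.3620


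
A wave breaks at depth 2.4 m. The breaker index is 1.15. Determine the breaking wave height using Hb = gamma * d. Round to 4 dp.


Hb = gamma * d
Hb = 1.15 * 2.4
Hb = 2.7600 m

2.7600


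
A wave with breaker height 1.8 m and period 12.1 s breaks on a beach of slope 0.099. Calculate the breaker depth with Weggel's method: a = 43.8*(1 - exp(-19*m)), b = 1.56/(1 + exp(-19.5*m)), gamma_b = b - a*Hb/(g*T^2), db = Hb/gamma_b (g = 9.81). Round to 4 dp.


a = 43.8 * (1 - exp(-19 * m))
exp(-19 * 0.099) = exp(-1.8810) = 0.152438
a = 43.8 * (1 - 0.152438) = 37.123233
b = 1.56 / (1 + exp(-19.5 * m))
exp(-19.5 * 0.099) = exp(-1.9305) = 0.145076
b = 1.56 / (1 + 0.145076) = 1.362355
Hb / (g * T^2) = 1.8 / (9.81 * 12.1^2) = 1.8 / 1436.2821 = 0.00125324
gamma_b = b - a * Hb/(g*T^2) = 1.362355 - 37.123233 * 0.00125324 = 1.315831
db = Hb / gamma_b = 1.8 / 1.315831
db = 1.3680 m

1.3680


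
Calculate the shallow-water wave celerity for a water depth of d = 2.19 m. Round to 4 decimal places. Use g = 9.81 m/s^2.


Using the shallow-water approximation:
C = sqrt(g * d) = sqrt(9.81 * 2.19)
C = sqrt(21.4839)
C = 4.6351 m/s

4.6351


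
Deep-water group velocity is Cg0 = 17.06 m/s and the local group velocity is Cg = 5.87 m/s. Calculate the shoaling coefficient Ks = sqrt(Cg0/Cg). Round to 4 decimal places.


Ks = sqrt(Cg0 / Cg)
Ks = sqrt(17.06 / 5.87)
Ks = sqrt(2.9063)
Ks = 1.7048

1.7048


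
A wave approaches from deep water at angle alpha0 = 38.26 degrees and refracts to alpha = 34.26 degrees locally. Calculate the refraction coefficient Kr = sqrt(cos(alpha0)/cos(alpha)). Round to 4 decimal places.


Kr = sqrt(cos(alpha0) / cos(alpha))
cos(38.26) = 0.785209
cos(34.26) = 0.826492
Kr = sqrt(0.785209 / 0.826492)
Kr = sqrt(0.950051)
Kr = 0.9747

0.9747


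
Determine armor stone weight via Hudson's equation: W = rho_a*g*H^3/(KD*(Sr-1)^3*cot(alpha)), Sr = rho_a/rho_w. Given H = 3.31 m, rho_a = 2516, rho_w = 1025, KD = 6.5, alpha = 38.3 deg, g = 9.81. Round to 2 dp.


Sr = rho_a / rho_w = 2516 / 1025 = 2.454634
(Sr - 1) = 1.454634
(Sr - 1)^3 = 3.077948
cot(38.3) = 1 / tan(38.3) = 1 / 0.789752 = 1.266220
Numerator = 2516 * 9.81 * 3.31^3 = 895083.6527
Denominator = 6.5 * 3.077948 * 1.266220 = 25.332831
W = 895083.6527 / 25.332831
W = 35332.95 N

35332.95


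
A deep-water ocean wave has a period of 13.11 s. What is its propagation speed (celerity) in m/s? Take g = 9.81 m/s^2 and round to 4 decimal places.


We use the deep-water celerity formula:
C = g * T / (2 * pi)
C = 9.81 * 13.11 / (2 * 3.14159...)
C = 128.609100 / 6.283185
C = 20.4688 m/s

20.4688


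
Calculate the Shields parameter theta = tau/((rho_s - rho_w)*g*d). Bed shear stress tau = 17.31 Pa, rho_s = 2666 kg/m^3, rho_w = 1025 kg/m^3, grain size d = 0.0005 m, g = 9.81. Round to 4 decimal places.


theta = tau / ((rho_s - rho_w) * g * d)
rho_s - rho_w = 2666 - 1025 = 1641
Denominator = 1641 * 9.81 * 0.0005 = 8.049105
theta = 17.31 / 8.049105
theta = 2.1505

2.1505


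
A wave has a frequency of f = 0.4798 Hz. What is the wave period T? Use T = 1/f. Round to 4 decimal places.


T = 1 / f
T = 1 / 0.4798
T = 2.0842 s

2.0842


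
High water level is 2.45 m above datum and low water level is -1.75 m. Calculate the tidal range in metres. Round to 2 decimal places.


Tidal range = High water - Low water
Tidal range = 2.45 - (-1.75)
Tidal range = 4.20 m

4.20


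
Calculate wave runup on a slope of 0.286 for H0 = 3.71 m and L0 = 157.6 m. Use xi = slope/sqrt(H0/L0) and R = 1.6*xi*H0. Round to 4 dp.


xi = slope / sqrt(H0/L0)
H0/L0 = 3.71/157.6 = 0.023541
sqrt(0.023541) = 0.153429
xi = 0.286 / 0.153429 = 1.864048
R = 1.6 * xi * H0 = 1.6 * 1.864048 * 3.71
R = 11.0650 m

11.0650


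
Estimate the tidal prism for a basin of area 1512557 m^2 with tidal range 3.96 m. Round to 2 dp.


Tidal prism = Area * Tidal range
P = 1512557 * 3.96
P = 5989725.72 m^3

5989725.72


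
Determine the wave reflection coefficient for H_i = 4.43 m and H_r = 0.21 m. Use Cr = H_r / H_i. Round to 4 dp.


Cr = H_r / H_i
Cr = 0.21 / 4.43
Cr = 0.0474

0.0474


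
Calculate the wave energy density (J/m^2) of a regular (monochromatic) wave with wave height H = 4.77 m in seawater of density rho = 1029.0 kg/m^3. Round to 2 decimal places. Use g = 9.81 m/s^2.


E = (1/8) * rho * g * H^2
E = (1/8) * 1029.0 * 9.81 * 4.77^2
E = 0.125 * 1029.0 * 9.81 * 22.7529
E = 28709.87 J/m^2

28709.87


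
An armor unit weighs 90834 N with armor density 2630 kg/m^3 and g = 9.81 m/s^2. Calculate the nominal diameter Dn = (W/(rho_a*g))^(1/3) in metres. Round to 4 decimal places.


V = W / (rho_a * g)
V = 90834 / (2630 * 9.81)
V = 90834 / 25800.30
V = 3.520657 m^3
Dn = V^(1/3) = 3.520657^(1/3)
Dn = 1.5213 m

1.5213


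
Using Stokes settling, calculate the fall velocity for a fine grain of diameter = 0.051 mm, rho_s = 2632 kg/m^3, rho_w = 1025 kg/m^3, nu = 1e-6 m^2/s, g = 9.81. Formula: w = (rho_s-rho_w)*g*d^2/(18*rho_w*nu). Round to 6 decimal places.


w = (rho_s - rho_w) * g * d^2 / (18 * rho_w * nu)
d = 0.051 mm = 0.000051 m
rho_s - rho_w = 2632 - 1025 = 1607
Numerator = 1607 * 9.81 * (0.000051)^2 = 0.000041003907
Denominator = 18 * 1025 * 1e-6 = 0.018450
w = 0.002222 m/s

0.002222


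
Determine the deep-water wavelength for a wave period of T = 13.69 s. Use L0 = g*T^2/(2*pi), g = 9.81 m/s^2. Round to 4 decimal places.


L0 = g * T^2 / (2 * pi)
L0 = 9.81 * 13.69^2 / (2 * pi)
L0 = 9.81 * 187.4161 / 6.28319
L0 = 1838.5519 / 6.28319
L0 = 292.6146 m

292.6146


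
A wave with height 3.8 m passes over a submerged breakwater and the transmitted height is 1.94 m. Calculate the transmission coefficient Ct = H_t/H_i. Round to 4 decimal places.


Ct = H_t / H_i
Ct = 1.94 / 3.8
Ct = 0.5105

0.5105


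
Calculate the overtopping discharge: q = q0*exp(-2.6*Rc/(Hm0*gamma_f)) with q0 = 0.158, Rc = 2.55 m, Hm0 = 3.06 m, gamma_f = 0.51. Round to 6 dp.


q = q0 * exp(-2.6 * Rc / (Hm0 * gamma_f))
Exponent = -2.6 * 2.55 / (3.06 * 0.51)
= -2.6 * 2.55 / 1.5606
= -4.248366
exp(-4.248366) = 0.014288
q = 0.158 * 0.014288
q = 0.002257 m^3/s/m

0.002257


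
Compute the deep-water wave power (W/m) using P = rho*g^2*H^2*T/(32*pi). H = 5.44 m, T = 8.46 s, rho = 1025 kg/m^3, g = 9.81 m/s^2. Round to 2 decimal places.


P = rho * g^2 * H^2 * T / (32 * pi)
P = 1025 * 9.81^2 * 5.44^2 * 8.46 / (32 * pi)
P = 1025 * 96.2361 * 29.5936 * 8.46 / 100.53096
P = 245657.59 W/m

245657.59


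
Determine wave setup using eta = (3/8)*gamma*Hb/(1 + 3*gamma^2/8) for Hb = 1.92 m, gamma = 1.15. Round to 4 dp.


eta = (3/8) * gamma * Hb / (1 + 3*gamma^2/8)
Numerator = (3/8) * 1.15 * 1.92 = 0.828000
Denominator = 1 + 3*1.15^2/8 = 1 + 0.495938 = 1.495938
eta = 0.828000 / 1.495938
eta = 0.5535 m

0.5535


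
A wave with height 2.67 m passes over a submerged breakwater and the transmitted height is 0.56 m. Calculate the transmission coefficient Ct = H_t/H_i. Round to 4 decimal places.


Ct = H_t / H_i
Ct = 0.56 / 2.67
Ct = 0.2097

0.2097


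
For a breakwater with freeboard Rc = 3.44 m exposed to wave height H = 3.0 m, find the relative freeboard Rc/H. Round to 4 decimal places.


Relative freeboard = Rc / H
= 3.44 / 3.0
= 1.1467

1.1467


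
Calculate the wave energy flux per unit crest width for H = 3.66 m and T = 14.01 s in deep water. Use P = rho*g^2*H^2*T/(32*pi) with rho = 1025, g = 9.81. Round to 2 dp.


P = rho * g^2 * H^2 * T / (32 * pi)
P = 1025 * 9.81^2 * 3.66^2 * 14.01 / (32 * pi)
P = 1025 * 96.2361 * 13.3956 * 14.01 / 100.53096
P = 184146.02 W/m

184146.02


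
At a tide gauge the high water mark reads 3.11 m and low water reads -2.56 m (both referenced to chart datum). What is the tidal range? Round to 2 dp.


Tidal range = High water - Low water
Tidal range = 3.11 - (-2.56)
Tidal range = 5.67 m

5.67


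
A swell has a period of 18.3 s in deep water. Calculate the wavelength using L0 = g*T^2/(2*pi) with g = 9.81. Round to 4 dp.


L0 = g * T^2 / (2 * pi)
L0 = 9.81 * 18.3^2 / (2 * pi)
L0 = 9.81 * 334.8900 / 6.28319
L0 = 3285.2709 / 6.28319
L0 = 522.8671 m

522.8671


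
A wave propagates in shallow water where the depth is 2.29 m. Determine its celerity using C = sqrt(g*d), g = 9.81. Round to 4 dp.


Using the shallow-water approximation:
C = sqrt(g * d) = sqrt(9.81 * 2.29)
C = sqrt(22.4649)
C = 4.7397 m/s

4.7397


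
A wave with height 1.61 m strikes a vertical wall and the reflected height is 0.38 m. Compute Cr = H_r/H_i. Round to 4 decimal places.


Cr = H_r / H_i
Cr = 0.38 / 1.61
Cr = 0.2360

0.2360


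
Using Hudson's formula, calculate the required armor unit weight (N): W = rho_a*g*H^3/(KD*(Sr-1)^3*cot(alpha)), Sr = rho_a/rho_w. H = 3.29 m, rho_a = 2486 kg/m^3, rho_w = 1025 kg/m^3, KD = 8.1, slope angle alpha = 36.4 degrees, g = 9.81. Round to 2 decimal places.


Sr = rho_a / rho_w = 2486 / 1025 = 2.425366
(Sr - 1) = 1.425366
(Sr - 1)^3 = 2.895870
cot(36.4) = 1 / tan(36.4) = 1 / 0.737264 = 1.356367
Numerator = 2486 * 9.81 * 3.29^3 = 868476.0083
Denominator = 8.1 * 2.895870 * 1.356367 = 31.815686
W = 868476.0083 / 31.815686
W = 27297.10 N

27297.10


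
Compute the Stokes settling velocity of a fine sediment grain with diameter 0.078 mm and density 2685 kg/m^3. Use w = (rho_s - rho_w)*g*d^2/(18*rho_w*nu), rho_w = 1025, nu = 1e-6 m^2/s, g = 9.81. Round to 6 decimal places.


w = (rho_s - rho_w) * g * d^2 / (18 * rho_w * nu)
d = 0.078 mm = 0.000078 m
rho_s - rho_w = 2685 - 1025 = 1660
Numerator = 1660 * 9.81 * (0.000078)^2 = 0.000099075506
Denominator = 18 * 1025 * 1e-6 = 0.018450
w = 0.005370 m/s

0.005370


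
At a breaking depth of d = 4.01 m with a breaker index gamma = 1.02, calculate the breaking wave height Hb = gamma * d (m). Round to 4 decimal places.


Hb = gamma * d
Hb = 1.02 * 4.01
Hb = 4.0902 m

4.0902


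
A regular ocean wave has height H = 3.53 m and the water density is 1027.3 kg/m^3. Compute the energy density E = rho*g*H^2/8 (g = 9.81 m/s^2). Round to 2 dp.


E = (1/8) * rho * g * H^2
E = (1/8) * 1027.3 * 9.81 * 3.53^2
E = 0.125 * 1027.3 * 9.81 * 12.4609
E = 15697.33 J/m^2

15697.33


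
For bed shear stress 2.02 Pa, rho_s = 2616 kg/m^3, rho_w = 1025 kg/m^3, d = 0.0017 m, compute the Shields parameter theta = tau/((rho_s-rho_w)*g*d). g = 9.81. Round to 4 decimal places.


theta = tau / ((rho_s - rho_w) * g * d)
rho_s - rho_w = 2616 - 1025 = 1591
Denominator = 1591 * 9.81 * 0.0017 = 26.533107
theta = 2.02 / 26.533107
theta = 0.0761

0.0761


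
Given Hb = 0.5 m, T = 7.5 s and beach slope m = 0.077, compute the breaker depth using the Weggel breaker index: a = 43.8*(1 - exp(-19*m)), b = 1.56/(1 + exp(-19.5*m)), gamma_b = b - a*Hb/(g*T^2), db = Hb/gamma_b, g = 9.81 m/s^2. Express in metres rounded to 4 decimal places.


a = 43.8 * (1 - exp(-19 * m))
exp(-19 * 0.077) = exp(-1.4630) = 0.231541
a = 43.8 * (1 - 0.231541) = 33.658521
b = 1.56 / (1 + exp(-19.5 * m))
exp(-19.5 * 0.077) = exp(-1.5015) = 0.222796
b = 1.56 / (1 + 0.222796) = 1.275765
Hb / (g * T^2) = 0.5 / (9.81 * 7.5^2) = 0.5 / 551.8125 = 0.00090610
gamma_b = b - a * Hb/(g*T^2) = 1.275765 - 33.658521 * 0.00090610 = 1.245267
db = Hb / gamma_b = 0.5 / 1.245267
db = 0.4015 m

0.4015


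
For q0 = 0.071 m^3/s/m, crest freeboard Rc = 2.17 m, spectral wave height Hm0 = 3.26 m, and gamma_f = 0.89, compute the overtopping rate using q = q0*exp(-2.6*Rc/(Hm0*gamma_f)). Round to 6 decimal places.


q = q0 * exp(-2.6 * Rc / (Hm0 * gamma_f))
Exponent = -2.6 * 2.17 / (3.26 * 0.89)
= -2.6 * 2.17 / 2.9014
= -1.944578
exp(-1.944578) = 0.143048
q = 0.071 * 0.143048
q = 0.010156 m^3/s/m

0.010156


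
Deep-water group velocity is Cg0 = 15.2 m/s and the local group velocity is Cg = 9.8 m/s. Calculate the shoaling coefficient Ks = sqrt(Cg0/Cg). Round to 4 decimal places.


Ks = sqrt(Cg0 / Cg)
Ks = sqrt(15.2 / 9.8)
Ks = sqrt(1.5510)
Ks = 1.2454

1.2454


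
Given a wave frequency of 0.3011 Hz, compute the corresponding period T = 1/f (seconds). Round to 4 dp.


T = 1 / f
T = 1 / 0.3011
T = 3.3212 s

3.3212


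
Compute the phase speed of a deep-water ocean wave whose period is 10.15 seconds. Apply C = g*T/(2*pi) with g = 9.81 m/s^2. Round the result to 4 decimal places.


We use the deep-water celerity formula:
C = g * T / (2 * pi)
C = 9.81 * 10.15 / (2 * 3.14159...)
C = 99.571500 / 6.283185
C = 15.8473 m/s

15.8473


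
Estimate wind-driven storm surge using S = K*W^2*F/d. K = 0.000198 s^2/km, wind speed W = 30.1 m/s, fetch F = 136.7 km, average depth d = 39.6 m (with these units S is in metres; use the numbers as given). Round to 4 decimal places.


S = K * W^2 * F / d
W^2 = 30.1^2 = 906.01
S = 0.000198 * 906.01 * 136.7 / 39.6
Numerator = 0.000198 * 906.01 * 136.7 = 24.522610
S = 24.522610 / 39.6 = 0.6193 m

0.6193


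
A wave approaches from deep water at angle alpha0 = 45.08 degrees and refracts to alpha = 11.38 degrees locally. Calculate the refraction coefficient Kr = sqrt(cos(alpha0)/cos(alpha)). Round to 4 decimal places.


Kr = sqrt(cos(alpha0) / cos(alpha))
cos(45.08) = 0.706119
cos(11.38) = 0.980340
Kr = sqrt(0.706119 / 0.980340)
Kr = sqrt(0.720279)
Kr = 0.8487

0.8487


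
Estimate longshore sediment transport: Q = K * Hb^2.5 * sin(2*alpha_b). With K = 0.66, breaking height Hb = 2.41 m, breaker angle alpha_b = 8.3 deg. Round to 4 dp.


Q = K * Hb^2.5 * sin(2 * alpha_b)
Hb^2.5 = 2.41^2.5 = 9.016596
sin(2 * 8.3) = sin(16.6) = 0.285688
Q = 0.66 * 9.016596 * 0.285688
Q = 1.7001 m^3/s

1.7001


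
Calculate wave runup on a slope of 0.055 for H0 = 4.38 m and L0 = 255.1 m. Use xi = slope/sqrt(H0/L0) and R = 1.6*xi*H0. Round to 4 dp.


xi = slope / sqrt(H0/L0)
H0/L0 = 4.38/255.1 = 0.017170
sqrt(0.017170) = 0.131033
xi = 0.055 / 0.131033 = 0.419740
R = 1.6 * xi * H0 = 1.6 * 0.419740 * 4.38
R = 2.9415 m

2.9415


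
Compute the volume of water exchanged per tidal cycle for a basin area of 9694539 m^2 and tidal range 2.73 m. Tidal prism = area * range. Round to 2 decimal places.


Tidal prism = Area * Tidal range
P = 9694539 * 2.73
P = 26466091.47 m^3

26466091.47


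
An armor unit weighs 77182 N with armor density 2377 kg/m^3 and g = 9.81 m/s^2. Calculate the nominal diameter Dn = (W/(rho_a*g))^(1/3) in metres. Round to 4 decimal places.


V = W / (rho_a * g)
V = 77182 / (2377 * 9.81)
V = 77182 / 23318.37
V = 3.309923 m^3
Dn = V^(1/3) = 3.309923^(1/3)
Dn = 1.4903 m

1.4903


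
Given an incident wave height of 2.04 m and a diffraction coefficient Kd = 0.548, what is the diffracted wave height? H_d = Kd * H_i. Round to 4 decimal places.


H_d = Kd * H_i
H_d = 0.548 * 2.04
H_d = 1.1179 m

1.1179


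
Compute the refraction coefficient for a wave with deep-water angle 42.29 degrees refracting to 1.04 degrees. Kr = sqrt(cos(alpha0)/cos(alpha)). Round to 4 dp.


Kr = sqrt(cos(alpha0) / cos(alpha))
cos(42.29) = 0.739749
cos(1.04) = 0.999835
Kr = sqrt(0.739749 / 0.999835)
Kr = sqrt(0.739870)
Kr = 0.8602

0.8602


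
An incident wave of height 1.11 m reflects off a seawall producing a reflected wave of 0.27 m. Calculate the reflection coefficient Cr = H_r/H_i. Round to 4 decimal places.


Cr = H_r / H_i
Cr = 0.27 / 1.11
Cr = 0.2432

0.2432


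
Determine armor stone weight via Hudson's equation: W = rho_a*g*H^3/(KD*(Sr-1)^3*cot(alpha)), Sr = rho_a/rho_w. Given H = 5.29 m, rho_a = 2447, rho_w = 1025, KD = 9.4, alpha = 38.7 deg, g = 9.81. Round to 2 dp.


Sr = rho_a / rho_w = 2447 / 1025 = 2.387317
(Sr - 1) = 1.387317
(Sr - 1)^3 = 2.670098
cot(38.7) = 1 / tan(38.7) = 1 / 0.801151 = 1.248204
Numerator = 2447 * 9.81 * 5.29^3 = 3553611.8780
Denominator = 9.4 * 2.670098 * 1.248204 = 31.328574
W = 3553611.8780 / 31.328574
W = 113430.37 N

113430.37


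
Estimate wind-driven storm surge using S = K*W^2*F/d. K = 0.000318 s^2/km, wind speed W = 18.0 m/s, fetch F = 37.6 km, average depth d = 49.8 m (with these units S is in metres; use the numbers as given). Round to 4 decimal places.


S = K * W^2 * F / d
W^2 = 18.0^2 = 324.00
S = 0.000318 * 324.00 * 37.6 / 49.8
Numerator = 0.000318 * 324.00 * 37.6 = 3.874003
S = 3.874003 / 49.8 = 0.0778 m

0.0778


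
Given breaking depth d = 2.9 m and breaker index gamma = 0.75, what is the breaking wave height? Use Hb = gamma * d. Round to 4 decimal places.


Hb = gamma * d
Hb = 0.75 * 2.9
Hb = 2.1750 m

2.1750


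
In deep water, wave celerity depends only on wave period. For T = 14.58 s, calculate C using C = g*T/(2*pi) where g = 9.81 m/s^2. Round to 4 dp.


We use the deep-water celerity formula:
C = g * T / (2 * pi)
C = 9.81 * 14.58 / (2 * 3.14159...)
C = 143.029800 / 6.283185
C = 22.7639 m/s

22.7639


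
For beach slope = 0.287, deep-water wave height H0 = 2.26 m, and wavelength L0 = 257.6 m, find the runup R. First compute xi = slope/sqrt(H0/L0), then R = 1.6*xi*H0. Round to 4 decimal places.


xi = slope / sqrt(H0/L0)
H0/L0 = 2.26/257.6 = 0.008773
sqrt(0.008773) = 0.093666
xi = 0.287 / 0.093666 = 3.064084
R = 1.6 * xi * H0 = 1.6 * 3.064084 * 2.26
R = 11.0797 m

11.0797


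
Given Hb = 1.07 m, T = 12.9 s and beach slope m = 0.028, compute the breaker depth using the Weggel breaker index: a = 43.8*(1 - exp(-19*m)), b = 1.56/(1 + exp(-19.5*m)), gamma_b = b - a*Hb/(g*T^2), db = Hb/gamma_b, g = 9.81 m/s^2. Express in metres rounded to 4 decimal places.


a = 43.8 * (1 - exp(-19 * m))
exp(-19 * 0.028) = exp(-0.5320) = 0.587429
a = 43.8 * (1 - 0.587429) = 18.070613
b = 1.56 / (1 + exp(-19.5 * m))
exp(-19.5 * 0.028) = exp(-0.5460) = 0.579262
b = 1.56 / (1 + 0.579262) = 0.987803
Hb / (g * T^2) = 1.07 / (9.81 * 12.9^2) = 1.07 / 1632.4821 = 0.00065544
gamma_b = b - a * Hb/(g*T^2) = 0.987803 - 18.070613 * 0.00065544 = 0.975959
db = Hb / gamma_b = 1.07 / 0.975959
db = 1.0964 m

1.0964


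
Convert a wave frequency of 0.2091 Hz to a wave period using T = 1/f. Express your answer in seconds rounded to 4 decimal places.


T = 1 / f
T = 1 / 0.2091
T = 4.7824 s

4.7824


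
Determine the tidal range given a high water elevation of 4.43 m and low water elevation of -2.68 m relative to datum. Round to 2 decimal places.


Tidal range = High water - Low water
Tidal range = 4.43 - (-2.68)
Tidal range = 7.11 m

7.11


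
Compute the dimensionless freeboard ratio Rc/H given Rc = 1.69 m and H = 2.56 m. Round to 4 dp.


Relative freeboard = Rc / H
= 1.69 / 2.56
= 0.6602

0.6602


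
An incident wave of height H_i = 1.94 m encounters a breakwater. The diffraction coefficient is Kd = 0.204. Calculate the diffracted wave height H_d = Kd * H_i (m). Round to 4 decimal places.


H_d = Kd * H_i
H_d = 0.204 * 1.94
H_d = 0.3958 m

0.3958


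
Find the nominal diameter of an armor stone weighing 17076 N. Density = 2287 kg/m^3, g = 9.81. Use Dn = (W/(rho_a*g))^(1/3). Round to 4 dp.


V = W / (rho_a * g)
V = 17076 / (2287 * 9.81)
V = 17076 / 22435.47
V = 0.761116 m^3
Dn = V^(1/3) = 0.761116^(1/3)
Dn = 0.9130 m

0.9130


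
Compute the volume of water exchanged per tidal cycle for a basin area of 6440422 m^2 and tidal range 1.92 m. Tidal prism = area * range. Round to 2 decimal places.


Tidal prism = Area * Tidal range
P = 6440422 * 1.92
P = 12365610.24 m^3

12365610.24


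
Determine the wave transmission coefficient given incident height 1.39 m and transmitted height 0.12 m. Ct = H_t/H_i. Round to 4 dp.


Ct = H_t / H_i
Ct = 0.12 / 1.39
Ct = 0.0863

0.0863


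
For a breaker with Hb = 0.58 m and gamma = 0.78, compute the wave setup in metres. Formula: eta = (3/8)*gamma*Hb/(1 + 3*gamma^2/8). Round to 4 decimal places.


eta = (3/8) * gamma * Hb / (1 + 3*gamma^2/8)
Numerator = (3/8) * 0.78 * 0.58 = 0.169650
Denominator = 1 + 3*0.78^2/8 = 1 + 0.228150 = 1.228150
eta = 0.169650 / 1.228150
eta = 0.1381 m

0.1381


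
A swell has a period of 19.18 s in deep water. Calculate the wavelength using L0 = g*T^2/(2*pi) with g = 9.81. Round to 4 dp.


L0 = g * T^2 / (2 * pi)
L0 = 9.81 * 19.18^2 / (2 * pi)
L0 = 9.81 * 367.8724 / 6.28319
L0 = 3608.8282 / 6.28319
L0 = 574.3629 m

574.3629


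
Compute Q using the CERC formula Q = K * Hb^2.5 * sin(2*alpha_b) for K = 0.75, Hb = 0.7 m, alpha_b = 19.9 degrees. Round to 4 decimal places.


Q = K * Hb^2.5 * sin(2 * alpha_b)
Hb^2.5 = 0.7^2.5 = 0.409963
sin(2 * 19.9) = sin(39.8) = 0.640110
Q = 0.75 * 0.409963 * 0.640110
Q = 0.1968 m^3/s

0.1968


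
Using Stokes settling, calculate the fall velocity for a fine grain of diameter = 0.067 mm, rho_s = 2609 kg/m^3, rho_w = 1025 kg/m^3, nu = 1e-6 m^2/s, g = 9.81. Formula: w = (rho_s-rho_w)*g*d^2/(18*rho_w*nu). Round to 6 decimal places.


w = (rho_s - rho_w) * g * d^2 / (18 * rho_w * nu)
d = 0.067 mm = 0.000067 m
rho_s - rho_w = 2609 - 1025 = 1584
Numerator = 1584 * 9.81 * (0.000067)^2 = 0.000069754751
Denominator = 18 * 1025 * 1e-6 = 0.018450
w = 0.003781 m/s

0.003781


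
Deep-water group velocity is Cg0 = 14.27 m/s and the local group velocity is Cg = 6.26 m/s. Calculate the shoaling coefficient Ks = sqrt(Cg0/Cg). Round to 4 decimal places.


Ks = sqrt(Cg0 / Cg)
Ks = sqrt(14.27 / 6.26)
Ks = sqrt(2.2796)
Ks = 1.5098

1.5098


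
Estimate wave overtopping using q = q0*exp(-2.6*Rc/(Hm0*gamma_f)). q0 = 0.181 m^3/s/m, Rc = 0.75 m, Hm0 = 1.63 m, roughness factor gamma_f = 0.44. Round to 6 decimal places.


q = q0 * exp(-2.6 * Rc / (Hm0 * gamma_f))
Exponent = -2.6 * 0.75 / (1.63 * 0.44)
= -2.6 * 0.75 / 0.7172
= -2.718907
exp(-2.718907) = 0.065947
q = 0.181 * 0.065947
q = 0.011936 m^3/s/m

0.011936


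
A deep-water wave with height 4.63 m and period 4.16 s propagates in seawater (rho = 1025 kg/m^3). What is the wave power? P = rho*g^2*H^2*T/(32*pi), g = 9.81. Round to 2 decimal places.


P = rho * g^2 * H^2 * T / (32 * pi)
P = 1025 * 9.81^2 * 4.63^2 * 4.16 / (32 * pi)
P = 1025 * 96.2361 * 21.4369 * 4.16 / 100.53096
P = 87501.87 W/m

87501.87


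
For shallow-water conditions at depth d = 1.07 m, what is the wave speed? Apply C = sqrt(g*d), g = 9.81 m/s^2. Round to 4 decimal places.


Using the shallow-water approximation:
C = sqrt(g * d) = sqrt(9.81 * 1.07)
C = sqrt(10.4967)
C = 3.2399 m/s

3.2399


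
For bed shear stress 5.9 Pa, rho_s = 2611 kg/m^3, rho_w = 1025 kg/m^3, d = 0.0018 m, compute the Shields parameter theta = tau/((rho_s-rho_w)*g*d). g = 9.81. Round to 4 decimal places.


theta = tau / ((rho_s - rho_w) * g * d)
rho_s - rho_w = 2611 - 1025 = 1586
Denominator = 1586 * 9.81 * 0.0018 = 28.005588
theta = 5.9 / 28.005588
theta = 0.2107

0.2107


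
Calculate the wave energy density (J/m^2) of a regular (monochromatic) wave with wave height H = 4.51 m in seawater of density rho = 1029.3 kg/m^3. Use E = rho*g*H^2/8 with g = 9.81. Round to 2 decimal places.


E = (1/8) * rho * g * H^2
E = (1/8) * 1029.3 * 9.81 * 4.51^2
E = 0.125 * 1029.3 * 9.81 * 20.3401
E = 25672.85 J/m^2

25672.85


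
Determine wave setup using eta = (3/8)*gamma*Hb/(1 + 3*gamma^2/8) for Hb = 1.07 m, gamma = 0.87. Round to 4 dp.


eta = (3/8) * gamma * Hb / (1 + 3*gamma^2/8)
Numerator = (3/8) * 0.87 * 1.07 = 0.349087
Denominator = 1 + 3*0.87^2/8 = 1 + 0.283838 = 1.283838
eta = 0.349087 / 1.283838
eta = 0.2719 m

0.2719


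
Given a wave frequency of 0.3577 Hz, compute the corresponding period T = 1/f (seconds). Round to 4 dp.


T = 1 / f
T = 1 / 0.3577
T = 2.7956 s

2.7956


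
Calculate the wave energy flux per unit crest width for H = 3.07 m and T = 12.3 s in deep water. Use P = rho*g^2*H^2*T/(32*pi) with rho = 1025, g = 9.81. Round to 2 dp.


P = rho * g^2 * H^2 * T / (32 * pi)
P = 1025 * 9.81^2 * 3.07^2 * 12.3 / (32 * pi)
P = 1025 * 96.2361 * 9.4249 * 12.3 / 100.53096
P = 113748.03 W/m

113748.03


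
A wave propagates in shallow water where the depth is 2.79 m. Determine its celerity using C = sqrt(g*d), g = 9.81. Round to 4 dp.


Using the shallow-water approximation:
C = sqrt(g * d) = sqrt(9.81 * 2.79)
C = sqrt(27.3699)
C = 5.2316 m/s

5.2316


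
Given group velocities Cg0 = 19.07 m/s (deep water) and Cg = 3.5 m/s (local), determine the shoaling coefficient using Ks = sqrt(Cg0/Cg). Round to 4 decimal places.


Ks = sqrt(Cg0 / Cg)
Ks = sqrt(19.07 / 3.5)
Ks = sqrt(5.4486)
Ks = 2.3342

2.3342


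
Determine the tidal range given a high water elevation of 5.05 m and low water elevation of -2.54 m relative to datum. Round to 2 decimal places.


Tidal range = High water - Low water
Tidal range = 5.05 - (-2.54)
Tidal range = 7.59 m

7.59


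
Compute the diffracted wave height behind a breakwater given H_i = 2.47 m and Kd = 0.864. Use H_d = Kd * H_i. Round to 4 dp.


H_d = Kd * H_i
H_d = 0.864 * 2.47
H_d = 2.1341 m

2.1341


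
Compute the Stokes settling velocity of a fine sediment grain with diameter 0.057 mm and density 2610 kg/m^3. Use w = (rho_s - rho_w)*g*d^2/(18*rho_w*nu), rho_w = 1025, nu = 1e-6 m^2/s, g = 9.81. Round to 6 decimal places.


w = (rho_s - rho_w) * g * d^2 / (18 * rho_w * nu)
d = 0.057 mm = 0.000057 m
rho_s - rho_w = 2610 - 1025 = 1585
Numerator = 1585 * 9.81 * (0.000057)^2 = 0.000050518214
Denominator = 18 * 1025 * 1e-6 = 0.018450
w = 0.002738 m/s

0.002738


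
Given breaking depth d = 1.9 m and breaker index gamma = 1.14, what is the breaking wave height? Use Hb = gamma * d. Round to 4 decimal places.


Hb = gamma * d
Hb = 1.14 * 1.9
Hb = 2.1660 m

2.1660


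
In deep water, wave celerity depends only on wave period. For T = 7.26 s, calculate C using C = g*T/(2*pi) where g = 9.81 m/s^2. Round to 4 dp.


We use the deep-water celerity formula:
C = g * T / (2 * pi)
C = 9.81 * 7.26 / (2 * 3.14159...)
C = 71.220600 / 6.283185
C = 11.3351 m/s

11.3351


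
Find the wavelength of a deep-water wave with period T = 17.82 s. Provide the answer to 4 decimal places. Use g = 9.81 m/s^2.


L0 = g * T^2 / (2 * pi)
L0 = 9.81 * 17.82^2 / (2 * pi)
L0 = 9.81 * 317.5524 / 6.28319
L0 = 3115.1890 / 6.28319
L0 = 495.7977 m

495.7977


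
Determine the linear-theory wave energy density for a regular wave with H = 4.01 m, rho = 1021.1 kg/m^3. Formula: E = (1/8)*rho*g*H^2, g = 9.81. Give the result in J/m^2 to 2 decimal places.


E = (1/8) * rho * g * H^2
E = (1/8) * 1021.1 * 9.81 * 4.01^2
E = 0.125 * 1021.1 * 9.81 * 16.0801
E = 20134.28 J/m^2

20134.28


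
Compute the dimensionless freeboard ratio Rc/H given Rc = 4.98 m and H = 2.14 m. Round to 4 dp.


Relative freeboard = Rc / H
= 4.98 / 2.14
= 2.3271

2.3271


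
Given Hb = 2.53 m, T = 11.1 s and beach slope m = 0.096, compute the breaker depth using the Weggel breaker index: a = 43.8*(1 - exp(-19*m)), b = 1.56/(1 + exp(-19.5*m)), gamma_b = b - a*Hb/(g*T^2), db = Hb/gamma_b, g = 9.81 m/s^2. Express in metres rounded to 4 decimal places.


a = 43.8 * (1 - exp(-19 * m))
exp(-19 * 0.096) = exp(-1.8240) = 0.161379
a = 43.8 * (1 - 0.161379) = 36.731602
b = 1.56 / (1 + exp(-19.5 * m))
exp(-19.5 * 0.096) = exp(-1.8720) = 0.153816
b = 1.56 / (1 + 0.153816) = 1.352036
Hb / (g * T^2) = 2.53 / (9.81 * 11.1^2) = 2.53 / 1208.6901 = 0.00209318
gamma_b = b - a * Hb/(g*T^2) = 1.352036 - 36.731602 * 0.00209318 = 1.275150
db = Hb / gamma_b = 2.53 / 1.275150
db = 1.9841 m

1.9841


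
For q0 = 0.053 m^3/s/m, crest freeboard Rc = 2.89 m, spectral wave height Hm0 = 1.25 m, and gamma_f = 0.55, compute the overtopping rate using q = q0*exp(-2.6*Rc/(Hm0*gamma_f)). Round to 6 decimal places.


q = q0 * exp(-2.6 * Rc / (Hm0 * gamma_f))
Exponent = -2.6 * 2.89 / (1.25 * 0.55)
= -2.6 * 2.89 / 0.6875
= -10.929455
exp(-10.929455) = 0.000018
q = 0.053 * 0.000018
q = 0.000001 m^3/s/m

0.000001


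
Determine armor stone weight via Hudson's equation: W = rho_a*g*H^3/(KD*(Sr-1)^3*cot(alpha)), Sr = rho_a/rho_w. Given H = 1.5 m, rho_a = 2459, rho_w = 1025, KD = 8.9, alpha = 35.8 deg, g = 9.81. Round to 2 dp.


Sr = rho_a / rho_w = 2459 / 1025 = 2.399024
(Sr - 1) = 1.399024
(Sr - 1)^3 = 2.738267
cot(35.8) = 1 / tan(35.8) = 1 / 0.721223 = 1.386534
Numerator = 2459 * 9.81 * 1.5^3 = 81414.4163
Denominator = 8.9 * 2.738267 * 1.386534 = 33.790642
W = 81414.4163 / 33.790642
W = 2409.38 N

2409.38


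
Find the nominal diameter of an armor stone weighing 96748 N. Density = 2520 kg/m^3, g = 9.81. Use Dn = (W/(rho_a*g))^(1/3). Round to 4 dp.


V = W / (rho_a * g)
V = 96748 / (2520 * 9.81)
V = 96748 / 24721.20
V = 3.913564 m^3
Dn = V^(1/3) = 3.913564^(1/3)
Dn = 1.5759 m

1.5759


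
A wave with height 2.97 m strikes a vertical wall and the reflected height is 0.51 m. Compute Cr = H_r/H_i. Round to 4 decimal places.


Cr = H_r / H_i
Cr = 0.51 / 2.97
Cr = 0.1717

0.1717


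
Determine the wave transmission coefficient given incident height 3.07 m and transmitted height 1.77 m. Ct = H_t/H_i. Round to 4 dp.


Ct = H_t / H_i
Ct = 1.77 / 3.07
Ct = 0.5765

0.5765


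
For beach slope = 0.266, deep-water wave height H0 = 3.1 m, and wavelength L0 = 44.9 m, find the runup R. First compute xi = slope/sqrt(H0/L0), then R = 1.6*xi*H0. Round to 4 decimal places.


xi = slope / sqrt(H0/L0)
H0/L0 = 3.1/44.9 = 0.069042
sqrt(0.069042) = 0.262759
xi = 0.266 / 0.262759 = 1.012334
R = 1.6 * xi * H0 = 1.6 * 1.012334 * 3.1
R = 5.0212 m

5.0212


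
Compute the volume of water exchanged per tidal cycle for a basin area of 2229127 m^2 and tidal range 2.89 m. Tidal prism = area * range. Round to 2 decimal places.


Tidal prism = Area * Tidal range
P = 2229127 * 2.89
P = 6442177.03 m^3

6442177.03


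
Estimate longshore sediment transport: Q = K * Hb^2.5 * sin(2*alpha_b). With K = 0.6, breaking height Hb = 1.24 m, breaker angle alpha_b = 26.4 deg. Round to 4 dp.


Q = K * Hb^2.5 * sin(2 * alpha_b)
Hb^2.5 = 1.24^2.5 = 1.712199
sin(2 * 26.4) = sin(52.8) = 0.796530
Q = 0.6 * 1.712199 * 0.796530
Q = 0.8183 m^3/s

0.8183


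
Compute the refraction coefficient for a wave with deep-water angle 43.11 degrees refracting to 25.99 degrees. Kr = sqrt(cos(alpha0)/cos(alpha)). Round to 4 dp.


Kr = sqrt(cos(alpha0) / cos(alpha))
cos(43.11) = 0.730043
cos(25.99) = 0.898871
Kr = sqrt(0.730043 / 0.898871)
Kr = sqrt(0.812178)
Kr = 0.9012

0.9012


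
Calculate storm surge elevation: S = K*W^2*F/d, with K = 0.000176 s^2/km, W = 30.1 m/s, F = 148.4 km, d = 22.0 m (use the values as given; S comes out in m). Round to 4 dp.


S = K * W^2 * F / d
W^2 = 30.1^2 = 906.01
S = 0.000176 * 906.01 * 148.4 / 22.0
Numerator = 0.000176 * 906.01 * 148.4 = 23.663532
S = 23.663532 / 22.0 = 1.0756 m

1.0756


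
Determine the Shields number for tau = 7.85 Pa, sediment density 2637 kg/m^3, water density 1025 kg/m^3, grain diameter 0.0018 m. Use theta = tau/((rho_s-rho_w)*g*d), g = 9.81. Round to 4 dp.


theta = tau / ((rho_s - rho_w) * g * d)
rho_s - rho_w = 2637 - 1025 = 1612
Denominator = 1612 * 9.81 * 0.0018 = 28.464696
theta = 7.85 / 28.464696
theta = 0.2758

0.2758


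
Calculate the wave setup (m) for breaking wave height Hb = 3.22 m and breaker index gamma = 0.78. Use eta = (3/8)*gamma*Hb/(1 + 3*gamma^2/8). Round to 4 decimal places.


eta = (3/8) * gamma * Hb / (1 + 3*gamma^2/8)
Numerator = (3/8) * 0.78 * 3.22 = 0.941850
Denominator = 1 + 3*0.78^2/8 = 1 + 0.228150 = 1.228150
eta = 0.941850 / 1.228150
eta = 0.7669 m

0.7669


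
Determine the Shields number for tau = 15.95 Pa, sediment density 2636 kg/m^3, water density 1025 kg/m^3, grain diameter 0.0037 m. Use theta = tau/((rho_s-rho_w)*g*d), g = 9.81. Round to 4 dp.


theta = tau / ((rho_s - rho_w) * g * d)
rho_s - rho_w = 2636 - 1025 = 1611
Denominator = 1611 * 9.81 * 0.0037 = 58.474467
theta = 15.95 / 58.474467
theta = 0.2728

0.2728


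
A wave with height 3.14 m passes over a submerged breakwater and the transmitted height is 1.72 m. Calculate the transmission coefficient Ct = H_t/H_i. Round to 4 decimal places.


Ct = H_t / H_i
Ct = 1.72 / 3.14
Ct = 0.5478

0.5478


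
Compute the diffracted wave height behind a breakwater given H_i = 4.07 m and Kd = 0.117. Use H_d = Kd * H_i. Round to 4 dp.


H_d = Kd * H_i
H_d = 0.117 * 4.07
H_d = 0.4762 m

0.4762


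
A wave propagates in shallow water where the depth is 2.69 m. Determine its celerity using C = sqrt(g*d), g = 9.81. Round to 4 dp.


Using the shallow-water approximation:
C = sqrt(g * d) = sqrt(9.81 * 2.69)
C = sqrt(26.3889)
C = 5.1370 m/s

5.1370


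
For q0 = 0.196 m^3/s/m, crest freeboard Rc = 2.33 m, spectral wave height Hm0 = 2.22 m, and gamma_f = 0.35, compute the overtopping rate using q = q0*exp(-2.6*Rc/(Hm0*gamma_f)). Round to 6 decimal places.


q = q0 * exp(-2.6 * Rc / (Hm0 * gamma_f))
Exponent = -2.6 * 2.33 / (2.22 * 0.35)
= -2.6 * 2.33 / 0.7770
= -7.796654
exp(-7.796654) = 0.000411
q = 0.196 * 0.000411
q = 0.000081 m^3/s/m

0.000081


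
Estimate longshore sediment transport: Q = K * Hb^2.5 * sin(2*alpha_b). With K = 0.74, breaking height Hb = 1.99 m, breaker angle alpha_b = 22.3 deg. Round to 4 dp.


Q = K * Hb^2.5 * sin(2 * alpha_b)
Hb^2.5 = 1.99^2.5 = 5.586409
sin(2 * 22.3) = sin(44.6) = 0.702153
Q = 0.74 * 5.586409 * 0.702153
Q = 2.9027 m^3/s

2.9027


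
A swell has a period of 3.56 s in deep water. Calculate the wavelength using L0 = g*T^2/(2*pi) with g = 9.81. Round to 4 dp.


L0 = g * T^2 / (2 * pi)
L0 = 9.81 * 3.56^2 / (2 * pi)
L0 = 9.81 * 12.6736 / 6.28319
L0 = 124.3280 / 6.28319
L0 = 19.7874 m

19.7874


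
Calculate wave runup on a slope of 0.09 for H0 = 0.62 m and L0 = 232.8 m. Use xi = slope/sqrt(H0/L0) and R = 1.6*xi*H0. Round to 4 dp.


xi = slope / sqrt(H0/L0)
H0/L0 = 0.62/232.8 = 0.002663
sqrt(0.002663) = 0.051606
xi = 0.09 / 0.051606 = 1.743967
R = 1.6 * xi * H0 = 1.6 * 1.743967 * 0.62
R = 1.7300 m

1.7300


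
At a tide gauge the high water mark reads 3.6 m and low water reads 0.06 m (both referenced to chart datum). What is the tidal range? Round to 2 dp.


Tidal range = High water - Low water
Tidal range = 3.6 - (0.06)
Tidal range = 3.54 m

3.54


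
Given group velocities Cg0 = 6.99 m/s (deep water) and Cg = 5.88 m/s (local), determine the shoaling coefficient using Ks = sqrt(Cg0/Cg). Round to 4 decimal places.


Ks = sqrt(Cg0 / Cg)
Ks = sqrt(6.99 / 5.88)
Ks = sqrt(1.1888)
Ks = 1.0903

1.0903


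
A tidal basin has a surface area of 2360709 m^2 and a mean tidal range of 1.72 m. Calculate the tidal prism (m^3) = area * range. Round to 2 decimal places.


Tidal prism = Area * Tidal range
P = 2360709 * 1.72
P = 4060419.48 m^3

4060419.48


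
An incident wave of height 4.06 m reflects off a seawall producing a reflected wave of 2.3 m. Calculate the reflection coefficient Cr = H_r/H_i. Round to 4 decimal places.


Cr = H_r / H_i
Cr = 2.3 / 4.06
Cr = 0.5665

0.5665


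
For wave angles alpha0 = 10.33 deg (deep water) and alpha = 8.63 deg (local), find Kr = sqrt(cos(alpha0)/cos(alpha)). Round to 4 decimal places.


Kr = sqrt(cos(alpha0) / cos(alpha))
cos(10.33) = 0.983791
cos(8.63) = 0.988678
Kr = sqrt(0.983791 / 0.988678)
Kr = sqrt(0.995057)
Kr = 0.9975

0.9975


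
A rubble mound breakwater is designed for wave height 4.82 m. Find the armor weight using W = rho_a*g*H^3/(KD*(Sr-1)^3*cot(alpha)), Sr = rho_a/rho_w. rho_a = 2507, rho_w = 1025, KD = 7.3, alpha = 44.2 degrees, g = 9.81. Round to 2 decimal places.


Sr = rho_a / rho_w = 2507 / 1025 = 2.445854
(Sr - 1) = 1.445854
(Sr - 1)^3 = 3.022547
cot(44.2) = 1 / tan(44.2) = 1 / 0.972458 = 1.028323
Numerator = 2507 * 9.81 * 4.82^3 = 2754003.2983
Denominator = 7.3 * 3.022547 * 1.028323 = 22.689516
W = 2754003.2983 / 22.689516
W = 121377.79 N

121377.79


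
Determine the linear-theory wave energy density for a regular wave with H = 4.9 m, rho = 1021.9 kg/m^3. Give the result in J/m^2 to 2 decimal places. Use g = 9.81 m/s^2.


E = (1/8) * rho * g * H^2
E = (1/8) * 1021.9 * 9.81 * 4.9^2
E = 0.125 * 1021.9 * 9.81 * 24.0100
E = 30087.05 J/m^2

30087.05


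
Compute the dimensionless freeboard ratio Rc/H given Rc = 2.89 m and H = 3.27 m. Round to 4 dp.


Relative freeboard = Rc / H
= 2.89 / 3.27
= 0.8838

0.8838


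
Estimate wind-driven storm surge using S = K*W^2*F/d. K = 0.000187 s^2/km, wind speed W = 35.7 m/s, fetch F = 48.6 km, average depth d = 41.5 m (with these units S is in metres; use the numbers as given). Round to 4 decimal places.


S = K * W^2 * F / d
W^2 = 35.7^2 = 1274.49
S = 0.000187 * 1274.49 * 48.6 / 41.5
Numerator = 0.000187 * 1274.49 * 48.6 = 11.582820
S = 11.582820 / 41.5 = 0.2791 m

0.2791


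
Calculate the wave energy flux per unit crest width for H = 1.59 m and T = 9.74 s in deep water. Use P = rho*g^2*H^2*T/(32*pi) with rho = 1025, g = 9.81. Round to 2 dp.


P = rho * g^2 * H^2 * T / (32 * pi)
P = 1025 * 9.81^2 * 1.59^2 * 9.74 / (32 * pi)
P = 1025 * 96.2361 * 2.5281 * 9.74 / 100.53096
P = 24161.02 W/m

24161.02


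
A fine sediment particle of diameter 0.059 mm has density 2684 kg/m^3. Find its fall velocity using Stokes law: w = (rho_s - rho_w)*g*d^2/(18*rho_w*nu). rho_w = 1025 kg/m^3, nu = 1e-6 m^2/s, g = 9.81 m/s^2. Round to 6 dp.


w = (rho_s - rho_w) * g * d^2 / (18 * rho_w * nu)
d = 0.059 mm = 0.000059 m
rho_s - rho_w = 2684 - 1025 = 1659
Numerator = 1659 * 9.81 * (0.000059)^2 = 0.000056652544
Denominator = 18 * 1025 * 1e-6 = 0.018450
w = 0.003071 m/s

0.003071


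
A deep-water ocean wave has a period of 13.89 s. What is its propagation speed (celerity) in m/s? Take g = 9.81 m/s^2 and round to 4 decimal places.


We use the deep-water celerity formula:
C = g * T / (2 * pi)
C = 9.81 * 13.89 / (2 * 3.14159...)
C = 136.260900 / 6.283185
C = 21.6866 m/s

21.6866


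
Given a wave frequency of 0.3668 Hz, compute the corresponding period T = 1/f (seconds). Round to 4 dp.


T = 1 / f
T = 1 / 0.3668
T = 2.7263 s

2.7263


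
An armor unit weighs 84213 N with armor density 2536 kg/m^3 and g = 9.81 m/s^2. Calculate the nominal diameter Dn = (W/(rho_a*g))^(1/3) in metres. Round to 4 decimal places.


V = W / (rho_a * g)
V = 84213 / (2536 * 9.81)
V = 84213 / 24878.16
V = 3.385017 m^3
Dn = V^(1/3) = 3.385017^(1/3)
Dn = 1.5015 m

1.5015


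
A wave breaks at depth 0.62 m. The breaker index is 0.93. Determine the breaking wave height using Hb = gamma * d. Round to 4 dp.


Hb = gamma * d
Hb = 0.93 * 0.62
Hb = 0.5766 m

0.5766


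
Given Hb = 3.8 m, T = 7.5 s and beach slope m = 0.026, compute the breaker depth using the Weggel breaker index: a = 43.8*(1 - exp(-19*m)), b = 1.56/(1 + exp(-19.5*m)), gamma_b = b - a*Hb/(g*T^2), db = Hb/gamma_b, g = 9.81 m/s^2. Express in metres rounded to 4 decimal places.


a = 43.8 * (1 - exp(-19 * m))
exp(-19 * 0.026) = exp(-0.4940) = 0.610181
a = 43.8 * (1 - 0.610181) = 17.074082
b = 1.56 / (1 + exp(-19.5 * m))
exp(-19.5 * 0.026) = exp(-0.5070) = 0.602300
b = 1.56 / (1 + 0.602300) = 0.973601
Hb / (g * T^2) = 3.8 / (9.81 * 7.5^2) = 3.8 / 551.8125 = 0.00688640
gamma_b = b - a * Hb/(g*T^2) = 0.973601 - 17.074082 * 0.00688640 = 0.856022
db = Hb / gamma_b = 3.8 / 0.856022
db = 4.4391 m

4.4391
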